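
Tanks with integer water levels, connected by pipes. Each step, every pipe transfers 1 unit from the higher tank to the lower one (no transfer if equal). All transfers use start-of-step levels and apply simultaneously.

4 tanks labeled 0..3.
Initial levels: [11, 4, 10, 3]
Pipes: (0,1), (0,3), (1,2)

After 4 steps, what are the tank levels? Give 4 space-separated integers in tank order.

Step 1: flows [0->1,0->3,2->1] -> levels [9 6 9 4]
Step 2: flows [0->1,0->3,2->1] -> levels [7 8 8 5]
Step 3: flows [1->0,0->3,1=2] -> levels [7 7 8 6]
Step 4: flows [0=1,0->3,2->1] -> levels [6 8 7 7]

Answer: 6 8 7 7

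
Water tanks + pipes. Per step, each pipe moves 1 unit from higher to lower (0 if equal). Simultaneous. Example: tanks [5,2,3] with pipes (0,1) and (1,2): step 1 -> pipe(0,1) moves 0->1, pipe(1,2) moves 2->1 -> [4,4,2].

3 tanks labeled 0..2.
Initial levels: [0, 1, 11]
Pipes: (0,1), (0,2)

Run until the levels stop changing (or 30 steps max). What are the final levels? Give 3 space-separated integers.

Step 1: flows [1->0,2->0] -> levels [2 0 10]
Step 2: flows [0->1,2->0] -> levels [2 1 9]
Step 3: flows [0->1,2->0] -> levels [2 2 8]
Step 4: flows [0=1,2->0] -> levels [3 2 7]
Step 5: flows [0->1,2->0] -> levels [3 3 6]
Step 6: flows [0=1,2->0] -> levels [4 3 5]
Step 7: flows [0->1,2->0] -> levels [4 4 4]
Step 8: flows [0=1,0=2] -> levels [4 4 4]
  -> stable (no change)

Answer: 4 4 4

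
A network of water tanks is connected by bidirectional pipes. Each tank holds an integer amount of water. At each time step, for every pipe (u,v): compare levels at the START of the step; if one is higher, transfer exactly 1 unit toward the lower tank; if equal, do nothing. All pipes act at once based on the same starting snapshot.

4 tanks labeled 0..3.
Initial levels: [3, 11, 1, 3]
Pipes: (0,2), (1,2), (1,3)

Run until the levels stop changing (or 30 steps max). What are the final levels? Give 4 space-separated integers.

Answer: 5 6 3 4

Derivation:
Step 1: flows [0->2,1->2,1->3] -> levels [2 9 3 4]
Step 2: flows [2->0,1->2,1->3] -> levels [3 7 3 5]
Step 3: flows [0=2,1->2,1->3] -> levels [3 5 4 6]
Step 4: flows [2->0,1->2,3->1] -> levels [4 5 4 5]
Step 5: flows [0=2,1->2,1=3] -> levels [4 4 5 5]
Step 6: flows [2->0,2->1,3->1] -> levels [5 6 3 4]
Step 7: flows [0->2,1->2,1->3] -> levels [4 4 5 5]
  -> period-2 cycle: step 7 state = step 5 state; never stabilizes
  -> state at step 30: (30-5) mod 2 = 1, same as step 6 -> [5 6 3 4]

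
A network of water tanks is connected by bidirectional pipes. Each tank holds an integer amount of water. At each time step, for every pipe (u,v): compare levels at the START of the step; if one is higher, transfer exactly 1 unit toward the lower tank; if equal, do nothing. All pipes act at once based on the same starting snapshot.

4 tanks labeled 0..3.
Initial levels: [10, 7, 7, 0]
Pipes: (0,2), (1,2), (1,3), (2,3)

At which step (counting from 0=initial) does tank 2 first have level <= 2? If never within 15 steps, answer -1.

Answer: -1

Derivation:
Step 1: flows [0->2,1=2,1->3,2->3] -> levels [9 6 7 2]
Step 2: flows [0->2,2->1,1->3,2->3] -> levels [8 6 6 4]
Step 3: flows [0->2,1=2,1->3,2->3] -> levels [7 5 6 6]
Step 4: flows [0->2,2->1,3->1,2=3] -> levels [6 7 6 5]
Step 5: flows [0=2,1->2,1->3,2->3] -> levels [6 5 6 7]
Step 6: flows [0=2,2->1,3->1,3->2] -> levels [6 7 6 5]
  -> period-2 cycle (repeats step 4); tank 2 never drops to <=2
Tank 2 never reaches <=2 within 15 steps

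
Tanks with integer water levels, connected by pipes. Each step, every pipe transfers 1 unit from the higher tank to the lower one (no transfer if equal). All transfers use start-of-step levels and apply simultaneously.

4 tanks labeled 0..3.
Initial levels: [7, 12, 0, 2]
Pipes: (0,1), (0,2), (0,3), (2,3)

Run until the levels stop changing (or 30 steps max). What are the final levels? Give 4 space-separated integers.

Step 1: flows [1->0,0->2,0->3,3->2] -> levels [6 11 2 2]
Step 2: flows [1->0,0->2,0->3,2=3] -> levels [5 10 3 3]
Step 3: flows [1->0,0->2,0->3,2=3] -> levels [4 9 4 4]
Step 4: flows [1->0,0=2,0=3,2=3] -> levels [5 8 4 4]
Step 5: flows [1->0,0->2,0->3,2=3] -> levels [4 7 5 5]
Step 6: flows [1->0,2->0,3->0,2=3] -> levels [7 6 4 4]
Step 7: flows [0->1,0->2,0->3,2=3] -> levels [4 7 5 5]
  -> period-2 cycle: step 7 state = step 5 state; never stabilizes
  -> state at step 30: (30-5) mod 2 = 1, same as step 6 -> [7 6 4 4]

Answer: 7 6 4 4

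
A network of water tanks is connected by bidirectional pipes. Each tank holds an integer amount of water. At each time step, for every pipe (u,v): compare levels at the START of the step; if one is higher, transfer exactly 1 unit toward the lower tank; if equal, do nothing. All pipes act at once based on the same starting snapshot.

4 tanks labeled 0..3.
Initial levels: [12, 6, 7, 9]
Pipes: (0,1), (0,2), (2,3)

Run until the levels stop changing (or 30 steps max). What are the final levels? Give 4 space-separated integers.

Answer: 7 9 10 8

Derivation:
Step 1: flows [0->1,0->2,3->2] -> levels [10 7 9 8]
Step 2: flows [0->1,0->2,2->3] -> levels [8 8 9 9]
Step 3: flows [0=1,2->0,2=3] -> levels [9 8 8 9]
Step 4: flows [0->1,0->2,3->2] -> levels [7 9 10 8]
Step 5: flows [1->0,2->0,2->3] -> levels [9 8 8 9]
  -> period-2 cycle: step 5 state = step 3 state; never stabilizes
  -> state at step 30: (30-3) mod 2 = 1, same as step 4 -> [7 9 10 8]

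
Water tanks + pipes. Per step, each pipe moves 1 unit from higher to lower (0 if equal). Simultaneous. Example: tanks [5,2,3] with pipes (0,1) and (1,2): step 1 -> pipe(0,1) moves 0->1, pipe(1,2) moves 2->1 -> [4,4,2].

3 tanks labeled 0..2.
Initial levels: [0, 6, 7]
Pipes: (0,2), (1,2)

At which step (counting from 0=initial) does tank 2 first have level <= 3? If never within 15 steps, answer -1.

Answer: 6

Derivation:
Step 1: flows [2->0,2->1] -> levels [1 7 5]
Step 2: flows [2->0,1->2] -> levels [2 6 5]
Step 3: flows [2->0,1->2] -> levels [3 5 5]
Step 4: flows [2->0,1=2] -> levels [4 5 4]
Step 5: flows [0=2,1->2] -> levels [4 4 5]
Step 6: flows [2->0,2->1] -> levels [5 5 3]
Tank 2 first reaches <=3 at step 6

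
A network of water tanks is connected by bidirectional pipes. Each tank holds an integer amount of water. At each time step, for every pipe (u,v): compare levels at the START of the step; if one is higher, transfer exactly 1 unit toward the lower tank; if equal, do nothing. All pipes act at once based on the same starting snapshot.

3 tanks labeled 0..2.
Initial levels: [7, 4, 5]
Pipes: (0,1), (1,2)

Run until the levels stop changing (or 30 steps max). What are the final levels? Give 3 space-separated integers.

Answer: 6 4 6

Derivation:
Step 1: flows [0->1,2->1] -> levels [6 6 4]
Step 2: flows [0=1,1->2] -> levels [6 5 5]
Step 3: flows [0->1,1=2] -> levels [5 6 5]
Step 4: flows [1->0,1->2] -> levels [6 4 6]
Step 5: flows [0->1,2->1] -> levels [5 6 5]
  -> period-2 cycle: step 5 state = step 3 state; never stabilizes
  -> state at step 30: (30-3) mod 2 = 1, same as step 4 -> [6 4 6]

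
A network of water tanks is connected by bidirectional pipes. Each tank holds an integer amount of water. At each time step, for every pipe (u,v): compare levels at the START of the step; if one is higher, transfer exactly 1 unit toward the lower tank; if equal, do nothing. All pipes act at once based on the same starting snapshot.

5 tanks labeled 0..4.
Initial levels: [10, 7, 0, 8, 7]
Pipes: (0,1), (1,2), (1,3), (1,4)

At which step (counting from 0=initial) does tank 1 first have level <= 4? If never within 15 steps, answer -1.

Step 1: flows [0->1,1->2,3->1,1=4] -> levels [9 8 1 7 7]
Step 2: flows [0->1,1->2,1->3,1->4] -> levels [8 6 2 8 8]
Step 3: flows [0->1,1->2,3->1,4->1] -> levels [7 8 3 7 7]
Step 4: flows [1->0,1->2,1->3,1->4] -> levels [8 4 4 8 8]
Tank 1 first reaches <=4 at step 4

Answer: 4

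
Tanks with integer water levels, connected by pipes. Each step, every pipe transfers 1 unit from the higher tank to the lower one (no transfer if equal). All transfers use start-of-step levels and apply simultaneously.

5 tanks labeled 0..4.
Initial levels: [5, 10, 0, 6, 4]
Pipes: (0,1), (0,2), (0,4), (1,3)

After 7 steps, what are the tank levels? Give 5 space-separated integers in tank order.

Step 1: flows [1->0,0->2,0->4,1->3] -> levels [4 8 1 7 5]
Step 2: flows [1->0,0->2,4->0,1->3] -> levels [5 6 2 8 4]
Step 3: flows [1->0,0->2,0->4,3->1] -> levels [4 6 3 7 5]
Step 4: flows [1->0,0->2,4->0,3->1] -> levels [5 6 4 6 4]
Step 5: flows [1->0,0->2,0->4,1=3] -> levels [4 5 5 6 5]
Step 6: flows [1->0,2->0,4->0,3->1] -> levels [7 5 4 5 4]
Step 7: flows [0->1,0->2,0->4,1=3] -> levels [4 6 5 5 5]

Answer: 4 6 5 5 5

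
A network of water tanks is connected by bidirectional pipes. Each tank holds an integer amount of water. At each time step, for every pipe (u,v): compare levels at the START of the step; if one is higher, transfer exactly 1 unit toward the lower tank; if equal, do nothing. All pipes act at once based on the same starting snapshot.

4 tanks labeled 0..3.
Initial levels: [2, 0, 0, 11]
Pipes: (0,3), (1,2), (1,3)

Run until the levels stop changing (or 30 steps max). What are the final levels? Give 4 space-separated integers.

Answer: 4 4 3 2

Derivation:
Step 1: flows [3->0,1=2,3->1] -> levels [3 1 0 9]
Step 2: flows [3->0,1->2,3->1] -> levels [4 1 1 7]
Step 3: flows [3->0,1=2,3->1] -> levels [5 2 1 5]
Step 4: flows [0=3,1->2,3->1] -> levels [5 2 2 4]
Step 5: flows [0->3,1=2,3->1] -> levels [4 3 2 4]
Step 6: flows [0=3,1->2,3->1] -> levels [4 3 3 3]
Step 7: flows [0->3,1=2,1=3] -> levels [3 3 3 4]
Step 8: flows [3->0,1=2,3->1] -> levels [4 4 3 2]
Step 9: flows [0->3,1->2,1->3] -> levels [3 2 4 4]
Step 10: flows [3->0,2->1,3->1] -> levels [4 4 3 2]
  -> period-2 cycle: step 10 state = step 8 state; never stabilizes
  -> state at step 30: (30-8) mod 2 = 0, same as step 8 -> [4 4 3 2]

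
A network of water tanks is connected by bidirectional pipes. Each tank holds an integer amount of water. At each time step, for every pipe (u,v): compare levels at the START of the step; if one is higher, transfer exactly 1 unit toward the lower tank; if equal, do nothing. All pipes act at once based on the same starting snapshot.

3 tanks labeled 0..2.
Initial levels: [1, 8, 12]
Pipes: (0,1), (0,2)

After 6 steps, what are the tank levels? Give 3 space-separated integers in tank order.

Answer: 7 7 7

Derivation:
Step 1: flows [1->0,2->0] -> levels [3 7 11]
Step 2: flows [1->0,2->0] -> levels [5 6 10]
Step 3: flows [1->0,2->0] -> levels [7 5 9]
Step 4: flows [0->1,2->0] -> levels [7 6 8]
Step 5: flows [0->1,2->0] -> levels [7 7 7]
Step 6: flows [0=1,0=2] -> levels [7 7 7]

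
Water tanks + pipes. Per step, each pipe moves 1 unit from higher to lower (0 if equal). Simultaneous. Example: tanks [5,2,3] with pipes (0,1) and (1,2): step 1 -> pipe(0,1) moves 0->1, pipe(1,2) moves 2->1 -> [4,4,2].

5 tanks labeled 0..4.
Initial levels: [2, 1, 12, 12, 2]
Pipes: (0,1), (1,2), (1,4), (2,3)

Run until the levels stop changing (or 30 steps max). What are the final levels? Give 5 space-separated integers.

Step 1: flows [0->1,2->1,4->1,2=3] -> levels [1 4 11 12 1]
Step 2: flows [1->0,2->1,1->4,3->2] -> levels [2 3 11 11 2]
Step 3: flows [1->0,2->1,1->4,2=3] -> levels [3 2 10 11 3]
Step 4: flows [0->1,2->1,4->1,3->2] -> levels [2 5 10 10 2]
Step 5: flows [1->0,2->1,1->4,2=3] -> levels [3 4 9 10 3]
Step 6: flows [1->0,2->1,1->4,3->2] -> levels [4 3 9 9 4]
Step 7: flows [0->1,2->1,4->1,2=3] -> levels [3 6 8 9 3]
Step 8: flows [1->0,2->1,1->4,3->2] -> levels [4 5 8 8 4]
Step 9: flows [1->0,2->1,1->4,2=3] -> levels [5 4 7 8 5]
Step 10: flows [0->1,2->1,4->1,3->2] -> levels [4 7 7 7 4]
Step 11: flows [1->0,1=2,1->4,2=3] -> levels [5 5 7 7 5]
Step 12: flows [0=1,2->1,1=4,2=3] -> levels [5 6 6 7 5]
Step 13: flows [1->0,1=2,1->4,3->2] -> levels [6 4 7 6 6]
Step 14: flows [0->1,2->1,4->1,2->3] -> levels [5 7 5 7 5]
Step 15: flows [1->0,1->2,1->4,3->2] -> levels [6 4 7 6 6]
  -> period-2 cycle: step 15 state = step 13 state; never stabilizes
  -> state at step 30: (30-13) mod 2 = 1, same as step 14 -> [5 7 5 7 5]

Answer: 5 7 5 7 5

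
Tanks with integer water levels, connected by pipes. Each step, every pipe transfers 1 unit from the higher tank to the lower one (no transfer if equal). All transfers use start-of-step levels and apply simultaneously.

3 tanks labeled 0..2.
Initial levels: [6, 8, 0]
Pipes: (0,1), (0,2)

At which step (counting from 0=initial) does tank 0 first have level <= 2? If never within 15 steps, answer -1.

Step 1: flows [1->0,0->2] -> levels [6 7 1]
Step 2: flows [1->0,0->2] -> levels [6 6 2]
Step 3: flows [0=1,0->2] -> levels [5 6 3]
Step 4: flows [1->0,0->2] -> levels [5 5 4]
Step 5: flows [0=1,0->2] -> levels [4 5 5]
Step 6: flows [1->0,2->0] -> levels [6 4 4]
Step 7: flows [0->1,0->2] -> levels [4 5 5]
  -> period-2 cycle (repeats step 5); tank 0 never drops to <=2
Tank 0 never reaches <=2 within 15 steps

Answer: -1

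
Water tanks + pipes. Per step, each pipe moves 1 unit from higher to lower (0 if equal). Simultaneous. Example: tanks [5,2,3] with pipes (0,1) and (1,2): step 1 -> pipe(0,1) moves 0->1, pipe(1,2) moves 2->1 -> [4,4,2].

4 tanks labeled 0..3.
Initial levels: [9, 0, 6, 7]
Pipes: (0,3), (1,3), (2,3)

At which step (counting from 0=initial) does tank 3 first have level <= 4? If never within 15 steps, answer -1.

Answer: 7

Derivation:
Step 1: flows [0->3,3->1,3->2] -> levels [8 1 7 6]
Step 2: flows [0->3,3->1,2->3] -> levels [7 2 6 7]
Step 3: flows [0=3,3->1,3->2] -> levels [7 3 7 5]
Step 4: flows [0->3,3->1,2->3] -> levels [6 4 6 6]
Step 5: flows [0=3,3->1,2=3] -> levels [6 5 6 5]
Step 6: flows [0->3,1=3,2->3] -> levels [5 5 5 7]
Step 7: flows [3->0,3->1,3->2] -> levels [6 6 6 4]
Tank 3 first reaches <=4 at step 7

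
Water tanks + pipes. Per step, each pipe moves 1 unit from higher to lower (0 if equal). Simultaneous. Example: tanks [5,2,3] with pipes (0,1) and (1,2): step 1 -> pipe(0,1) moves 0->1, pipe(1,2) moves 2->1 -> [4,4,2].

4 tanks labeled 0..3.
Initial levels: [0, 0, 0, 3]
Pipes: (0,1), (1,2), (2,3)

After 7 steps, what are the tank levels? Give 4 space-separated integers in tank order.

Step 1: flows [0=1,1=2,3->2] -> levels [0 0 1 2]
Step 2: flows [0=1,2->1,3->2] -> levels [0 1 1 1]
Step 3: flows [1->0,1=2,2=3] -> levels [1 0 1 1]
Step 4: flows [0->1,2->1,2=3] -> levels [0 2 0 1]
Step 5: flows [1->0,1->2,3->2] -> levels [1 0 2 0]
Step 6: flows [0->1,2->1,2->3] -> levels [0 2 0 1]
  -> period-2 cycle: step 6 state = step 4 state
  -> state at step 7: (7-4) mod 2 = 1, same as step 5 -> [1 0 2 0]

Answer: 1 0 2 0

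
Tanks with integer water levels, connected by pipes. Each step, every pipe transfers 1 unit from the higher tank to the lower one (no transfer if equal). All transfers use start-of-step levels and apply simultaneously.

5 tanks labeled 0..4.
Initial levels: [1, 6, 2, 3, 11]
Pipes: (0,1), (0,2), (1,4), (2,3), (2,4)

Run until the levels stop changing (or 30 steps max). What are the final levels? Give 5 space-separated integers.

Answer: 6 4 3 4 6

Derivation:
Step 1: flows [1->0,2->0,4->1,3->2,4->2] -> levels [3 6 3 2 9]
Step 2: flows [1->0,0=2,4->1,2->3,4->2] -> levels [4 6 3 3 7]
Step 3: flows [1->0,0->2,4->1,2=3,4->2] -> levels [4 6 5 3 5]
Step 4: flows [1->0,2->0,1->4,2->3,2=4] -> levels [6 4 3 4 6]
Step 5: flows [0->1,0->2,4->1,3->2,4->2] -> levels [4 6 6 3 4]
Step 6: flows [1->0,2->0,1->4,2->3,2->4] -> levels [6 4 3 4 6]
  -> period-2 cycle: step 6 state = step 4 state; never stabilizes
  -> state at step 30: (30-4) mod 2 = 0, same as step 4 -> [6 4 3 4 6]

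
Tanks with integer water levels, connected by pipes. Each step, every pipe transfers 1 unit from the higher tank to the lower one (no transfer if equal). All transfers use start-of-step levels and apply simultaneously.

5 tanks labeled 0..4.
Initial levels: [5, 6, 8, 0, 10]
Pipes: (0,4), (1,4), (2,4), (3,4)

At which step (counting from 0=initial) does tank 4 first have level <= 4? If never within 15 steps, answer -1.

Step 1: flows [4->0,4->1,4->2,4->3] -> levels [6 7 9 1 6]
Step 2: flows [0=4,1->4,2->4,4->3] -> levels [6 6 8 2 7]
Step 3: flows [4->0,4->1,2->4,4->3] -> levels [7 7 7 3 5]
Step 4: flows [0->4,1->4,2->4,4->3] -> levels [6 6 6 4 7]
Step 5: flows [4->0,4->1,4->2,4->3] -> levels [7 7 7 5 3]
Tank 4 first reaches <=4 at step 5

Answer: 5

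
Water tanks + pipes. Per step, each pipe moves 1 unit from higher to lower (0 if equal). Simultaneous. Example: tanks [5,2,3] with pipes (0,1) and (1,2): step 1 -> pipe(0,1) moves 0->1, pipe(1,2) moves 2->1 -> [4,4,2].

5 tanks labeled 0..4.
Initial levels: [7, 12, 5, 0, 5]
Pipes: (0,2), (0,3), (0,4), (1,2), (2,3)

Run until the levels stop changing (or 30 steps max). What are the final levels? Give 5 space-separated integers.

Answer: 7 7 5 6 4

Derivation:
Step 1: flows [0->2,0->3,0->4,1->2,2->3] -> levels [4 11 6 2 6]
Step 2: flows [2->0,0->3,4->0,1->2,2->3] -> levels [5 10 5 4 5]
Step 3: flows [0=2,0->3,0=4,1->2,2->3] -> levels [4 9 5 6 5]
Step 4: flows [2->0,3->0,4->0,1->2,3->2] -> levels [7 8 6 4 4]
Step 5: flows [0->2,0->3,0->4,1->2,2->3] -> levels [4 7 7 6 5]
Step 6: flows [2->0,3->0,4->0,1=2,2->3] -> levels [7 7 5 6 4]
Step 7: flows [0->2,0->3,0->4,1->2,3->2] -> levels [4 6 8 6 5]
Step 8: flows [2->0,3->0,4->0,2->1,2->3] -> levels [7 7 5 6 4]
  -> period-2 cycle: step 8 state = step 6 state; never stabilizes
  -> state at step 30: (30-6) mod 2 = 0, same as step 6 -> [7 7 5 6 4]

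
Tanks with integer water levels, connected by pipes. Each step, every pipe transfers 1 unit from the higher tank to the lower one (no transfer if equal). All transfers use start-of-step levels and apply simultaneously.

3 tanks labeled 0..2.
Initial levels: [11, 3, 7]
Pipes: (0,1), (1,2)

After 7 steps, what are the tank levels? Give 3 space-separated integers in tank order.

Answer: 7 7 7

Derivation:
Step 1: flows [0->1,2->1] -> levels [10 5 6]
Step 2: flows [0->1,2->1] -> levels [9 7 5]
Step 3: flows [0->1,1->2] -> levels [8 7 6]
Step 4: flows [0->1,1->2] -> levels [7 7 7]
Step 5: flows [0=1,1=2] -> levels [7 7 7]
  -> stable; steps 6..7 unchanged -> [7 7 7]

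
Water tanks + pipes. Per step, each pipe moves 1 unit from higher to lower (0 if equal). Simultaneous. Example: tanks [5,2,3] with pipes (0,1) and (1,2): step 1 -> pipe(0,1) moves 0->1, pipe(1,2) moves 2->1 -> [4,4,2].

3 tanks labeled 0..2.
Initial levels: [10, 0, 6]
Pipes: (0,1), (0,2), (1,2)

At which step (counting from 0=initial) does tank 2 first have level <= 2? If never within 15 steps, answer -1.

Step 1: flows [0->1,0->2,2->1] -> levels [8 2 6]
Step 2: flows [0->1,0->2,2->1] -> levels [6 4 6]
Step 3: flows [0->1,0=2,2->1] -> levels [5 6 5]
Step 4: flows [1->0,0=2,1->2] -> levels [6 4 6]
  -> period-2 cycle (repeats step 2); tank 2 never drops to <=2
Tank 2 never reaches <=2 within 15 steps

Answer: -1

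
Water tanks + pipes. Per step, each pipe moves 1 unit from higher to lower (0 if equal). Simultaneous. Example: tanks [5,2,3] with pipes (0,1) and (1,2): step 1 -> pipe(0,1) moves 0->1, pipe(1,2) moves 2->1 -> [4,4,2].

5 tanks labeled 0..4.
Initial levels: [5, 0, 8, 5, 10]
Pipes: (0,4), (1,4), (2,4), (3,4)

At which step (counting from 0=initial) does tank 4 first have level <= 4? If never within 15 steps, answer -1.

Answer: 7

Derivation:
Step 1: flows [4->0,4->1,4->2,4->3] -> levels [6 1 9 6 6]
Step 2: flows [0=4,4->1,2->4,3=4] -> levels [6 2 8 6 6]
Step 3: flows [0=4,4->1,2->4,3=4] -> levels [6 3 7 6 6]
Step 4: flows [0=4,4->1,2->4,3=4] -> levels [6 4 6 6 6]
Step 5: flows [0=4,4->1,2=4,3=4] -> levels [6 5 6 6 5]
Step 6: flows [0->4,1=4,2->4,3->4] -> levels [5 5 5 5 8]
Step 7: flows [4->0,4->1,4->2,4->3] -> levels [6 6 6 6 4]
Tank 4 first reaches <=4 at step 7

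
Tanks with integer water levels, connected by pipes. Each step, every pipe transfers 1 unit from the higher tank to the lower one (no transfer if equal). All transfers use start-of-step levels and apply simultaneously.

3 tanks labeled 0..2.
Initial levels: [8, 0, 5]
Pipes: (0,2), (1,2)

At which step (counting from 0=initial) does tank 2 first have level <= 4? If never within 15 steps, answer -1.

Step 1: flows [0->2,2->1] -> levels [7 1 5]
Step 2: flows [0->2,2->1] -> levels [6 2 5]
Step 3: flows [0->2,2->1] -> levels [5 3 5]
Step 4: flows [0=2,2->1] -> levels [5 4 4]
Tank 2 first reaches <=4 at step 4

Answer: 4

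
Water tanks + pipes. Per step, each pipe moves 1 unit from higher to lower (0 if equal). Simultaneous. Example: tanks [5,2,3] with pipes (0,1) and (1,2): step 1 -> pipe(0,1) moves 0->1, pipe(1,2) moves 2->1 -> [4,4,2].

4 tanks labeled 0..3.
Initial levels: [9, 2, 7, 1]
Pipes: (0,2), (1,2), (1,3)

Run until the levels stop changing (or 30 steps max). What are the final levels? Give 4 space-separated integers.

Step 1: flows [0->2,2->1,1->3] -> levels [8 2 7 2]
Step 2: flows [0->2,2->1,1=3] -> levels [7 3 7 2]
Step 3: flows [0=2,2->1,1->3] -> levels [7 3 6 3]
Step 4: flows [0->2,2->1,1=3] -> levels [6 4 6 3]
Step 5: flows [0=2,2->1,1->3] -> levels [6 4 5 4]
Step 6: flows [0->2,2->1,1=3] -> levels [5 5 5 4]
Step 7: flows [0=2,1=2,1->3] -> levels [5 4 5 5]
Step 8: flows [0=2,2->1,3->1] -> levels [5 6 4 4]
Step 9: flows [0->2,1->2,1->3] -> levels [4 4 6 5]
Step 10: flows [2->0,2->1,3->1] -> levels [5 6 4 4]
  -> period-2 cycle: step 10 state = step 8 state; never stabilizes
  -> state at step 30: (30-8) mod 2 = 0, same as step 8 -> [5 6 4 4]

Answer: 5 6 4 4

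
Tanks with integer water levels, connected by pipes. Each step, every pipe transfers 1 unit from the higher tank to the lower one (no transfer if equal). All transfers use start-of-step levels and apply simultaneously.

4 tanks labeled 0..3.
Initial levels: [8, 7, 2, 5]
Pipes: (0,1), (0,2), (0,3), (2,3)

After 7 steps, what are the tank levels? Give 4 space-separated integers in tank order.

Answer: 7 5 5 5

Derivation:
Step 1: flows [0->1,0->2,0->3,3->2] -> levels [5 8 4 5]
Step 2: flows [1->0,0->2,0=3,3->2] -> levels [5 7 6 4]
Step 3: flows [1->0,2->0,0->3,2->3] -> levels [6 6 4 6]
Step 4: flows [0=1,0->2,0=3,3->2] -> levels [5 6 6 5]
Step 5: flows [1->0,2->0,0=3,2->3] -> levels [7 5 4 6]
Step 6: flows [0->1,0->2,0->3,3->2] -> levels [4 6 6 6]
Step 7: flows [1->0,2->0,3->0,2=3] -> levels [7 5 5 5]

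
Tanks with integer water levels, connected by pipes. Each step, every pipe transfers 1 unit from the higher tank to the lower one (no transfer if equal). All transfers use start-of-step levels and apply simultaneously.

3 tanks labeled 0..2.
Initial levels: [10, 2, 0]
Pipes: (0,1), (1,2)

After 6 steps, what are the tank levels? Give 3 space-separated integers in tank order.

Step 1: flows [0->1,1->2] -> levels [9 2 1]
Step 2: flows [0->1,1->2] -> levels [8 2 2]
Step 3: flows [0->1,1=2] -> levels [7 3 2]
Step 4: flows [0->1,1->2] -> levels [6 3 3]
Step 5: flows [0->1,1=2] -> levels [5 4 3]
Step 6: flows [0->1,1->2] -> levels [4 4 4]

Answer: 4 4 4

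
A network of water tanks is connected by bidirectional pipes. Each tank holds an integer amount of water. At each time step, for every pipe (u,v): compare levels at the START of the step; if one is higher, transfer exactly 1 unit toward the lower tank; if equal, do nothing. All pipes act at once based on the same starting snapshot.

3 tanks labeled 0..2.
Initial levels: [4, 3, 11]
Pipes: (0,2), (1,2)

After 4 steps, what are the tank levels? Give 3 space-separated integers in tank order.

Step 1: flows [2->0,2->1] -> levels [5 4 9]
Step 2: flows [2->0,2->1] -> levels [6 5 7]
Step 3: flows [2->0,2->1] -> levels [7 6 5]
Step 4: flows [0->2,1->2] -> levels [6 5 7]

Answer: 6 5 7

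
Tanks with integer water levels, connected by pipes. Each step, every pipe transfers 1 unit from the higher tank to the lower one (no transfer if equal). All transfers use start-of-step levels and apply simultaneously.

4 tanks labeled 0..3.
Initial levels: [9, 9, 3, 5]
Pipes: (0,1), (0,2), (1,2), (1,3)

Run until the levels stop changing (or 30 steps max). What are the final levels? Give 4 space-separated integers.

Answer: 7 5 7 7

Derivation:
Step 1: flows [0=1,0->2,1->2,1->3] -> levels [8 7 5 6]
Step 2: flows [0->1,0->2,1->2,1->3] -> levels [6 6 7 7]
Step 3: flows [0=1,2->0,2->1,3->1] -> levels [7 8 5 6]
Step 4: flows [1->0,0->2,1->2,1->3] -> levels [7 5 7 7]
Step 5: flows [0->1,0=2,2->1,3->1] -> levels [6 8 6 6]
Step 6: flows [1->0,0=2,1->2,1->3] -> levels [7 5 7 7]
  -> period-2 cycle: step 6 state = step 4 state; never stabilizes
  -> state at step 30: (30-4) mod 2 = 0, same as step 4 -> [7 5 7 7]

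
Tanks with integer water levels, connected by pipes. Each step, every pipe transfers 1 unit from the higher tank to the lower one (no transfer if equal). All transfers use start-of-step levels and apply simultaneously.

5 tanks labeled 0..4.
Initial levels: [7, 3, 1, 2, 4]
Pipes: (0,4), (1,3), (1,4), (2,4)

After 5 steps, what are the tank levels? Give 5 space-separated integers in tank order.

Answer: 3 2 3 4 5

Derivation:
Step 1: flows [0->4,1->3,4->1,4->2] -> levels [6 3 2 3 3]
Step 2: flows [0->4,1=3,1=4,4->2] -> levels [5 3 3 3 3]
Step 3: flows [0->4,1=3,1=4,2=4] -> levels [4 3 3 3 4]
Step 4: flows [0=4,1=3,4->1,4->2] -> levels [4 4 4 3 2]
Step 5: flows [0->4,1->3,1->4,2->4] -> levels [3 2 3 4 5]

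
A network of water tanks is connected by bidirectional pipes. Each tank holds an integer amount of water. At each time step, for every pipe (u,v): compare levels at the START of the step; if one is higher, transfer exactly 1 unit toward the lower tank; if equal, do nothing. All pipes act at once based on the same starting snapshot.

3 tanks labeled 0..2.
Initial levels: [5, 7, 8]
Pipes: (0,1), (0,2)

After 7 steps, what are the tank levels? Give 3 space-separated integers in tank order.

Answer: 8 6 6

Derivation:
Step 1: flows [1->0,2->0] -> levels [7 6 7]
Step 2: flows [0->1,0=2] -> levels [6 7 7]
Step 3: flows [1->0,2->0] -> levels [8 6 6]
Step 4: flows [0->1,0->2] -> levels [6 7 7]
  -> period-2 cycle: step 4 state = step 2 state
  -> state at step 7: (7-2) mod 2 = 1, same as step 3 -> [8 6 6]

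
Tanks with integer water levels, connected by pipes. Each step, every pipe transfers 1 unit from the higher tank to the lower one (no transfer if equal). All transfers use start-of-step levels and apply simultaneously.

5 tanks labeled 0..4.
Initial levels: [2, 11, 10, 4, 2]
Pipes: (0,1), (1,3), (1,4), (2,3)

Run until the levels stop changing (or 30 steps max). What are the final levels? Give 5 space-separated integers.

Answer: 5 7 7 5 5

Derivation:
Step 1: flows [1->0,1->3,1->4,2->3] -> levels [3 8 9 6 3]
Step 2: flows [1->0,1->3,1->4,2->3] -> levels [4 5 8 8 4]
Step 3: flows [1->0,3->1,1->4,2=3] -> levels [5 4 8 7 5]
Step 4: flows [0->1,3->1,4->1,2->3] -> levels [4 7 7 7 4]
Step 5: flows [1->0,1=3,1->4,2=3] -> levels [5 5 7 7 5]
Step 6: flows [0=1,3->1,1=4,2=3] -> levels [5 6 7 6 5]
Step 7: flows [1->0,1=3,1->4,2->3] -> levels [6 4 6 7 6]
Step 8: flows [0->1,3->1,4->1,3->2] -> levels [5 7 7 5 5]
Step 9: flows [1->0,1->3,1->4,2->3] -> levels [6 4 6 7 6]
  -> period-2 cycle: step 9 state = step 7 state; never stabilizes
  -> state at step 30: (30-7) mod 2 = 1, same as step 8 -> [5 7 7 5 5]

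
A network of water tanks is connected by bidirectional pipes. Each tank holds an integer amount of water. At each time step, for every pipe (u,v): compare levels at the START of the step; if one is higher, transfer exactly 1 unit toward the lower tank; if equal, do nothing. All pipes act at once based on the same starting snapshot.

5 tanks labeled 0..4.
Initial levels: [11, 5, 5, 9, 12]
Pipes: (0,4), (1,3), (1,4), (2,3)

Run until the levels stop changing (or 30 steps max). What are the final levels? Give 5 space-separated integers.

Step 1: flows [4->0,3->1,4->1,3->2] -> levels [12 7 6 7 10]
Step 2: flows [0->4,1=3,4->1,3->2] -> levels [11 8 7 6 10]
Step 3: flows [0->4,1->3,4->1,2->3] -> levels [10 8 6 8 10]
Step 4: flows [0=4,1=3,4->1,3->2] -> levels [10 9 7 7 9]
Step 5: flows [0->4,1->3,1=4,2=3] -> levels [9 8 7 8 10]
Step 6: flows [4->0,1=3,4->1,3->2] -> levels [10 9 8 7 8]
Step 7: flows [0->4,1->3,1->4,2->3] -> levels [9 7 7 9 10]
Step 8: flows [4->0,3->1,4->1,3->2] -> levels [10 9 8 7 8]
  -> period-2 cycle: step 8 state = step 6 state; never stabilizes
  -> state at step 30: (30-6) mod 2 = 0, same as step 6 -> [10 9 8 7 8]

Answer: 10 9 8 7 8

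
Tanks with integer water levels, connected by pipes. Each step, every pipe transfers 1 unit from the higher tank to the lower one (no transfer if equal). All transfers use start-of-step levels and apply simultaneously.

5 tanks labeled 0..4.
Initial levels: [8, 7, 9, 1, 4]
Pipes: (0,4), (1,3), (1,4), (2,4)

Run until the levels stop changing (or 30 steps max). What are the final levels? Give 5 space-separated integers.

Answer: 6 4 6 6 7

Derivation:
Step 1: flows [0->4,1->3,1->4,2->4] -> levels [7 5 8 2 7]
Step 2: flows [0=4,1->3,4->1,2->4] -> levels [7 5 7 3 7]
Step 3: flows [0=4,1->3,4->1,2=4] -> levels [7 5 7 4 6]
Step 4: flows [0->4,1->3,4->1,2->4] -> levels [6 5 6 5 7]
Step 5: flows [4->0,1=3,4->1,4->2] -> levels [7 6 7 5 4]
Step 6: flows [0->4,1->3,1->4,2->4] -> levels [6 4 6 6 7]
Step 7: flows [4->0,3->1,4->1,4->2] -> levels [7 6 7 5 4]
  -> period-2 cycle: step 7 state = step 5 state; never stabilizes
  -> state at step 30: (30-5) mod 2 = 1, same as step 6 -> [6 4 6 6 7]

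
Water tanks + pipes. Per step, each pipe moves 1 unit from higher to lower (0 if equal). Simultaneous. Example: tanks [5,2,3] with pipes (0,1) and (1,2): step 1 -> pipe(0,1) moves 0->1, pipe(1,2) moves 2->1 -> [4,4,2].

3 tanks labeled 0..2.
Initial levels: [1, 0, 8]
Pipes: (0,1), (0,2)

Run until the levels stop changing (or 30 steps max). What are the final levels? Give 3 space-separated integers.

Step 1: flows [0->1,2->0] -> levels [1 1 7]
Step 2: flows [0=1,2->0] -> levels [2 1 6]
Step 3: flows [0->1,2->0] -> levels [2 2 5]
Step 4: flows [0=1,2->0] -> levels [3 2 4]
Step 5: flows [0->1,2->0] -> levels [3 3 3]
Step 6: flows [0=1,0=2] -> levels [3 3 3]
  -> stable (no change)

Answer: 3 3 3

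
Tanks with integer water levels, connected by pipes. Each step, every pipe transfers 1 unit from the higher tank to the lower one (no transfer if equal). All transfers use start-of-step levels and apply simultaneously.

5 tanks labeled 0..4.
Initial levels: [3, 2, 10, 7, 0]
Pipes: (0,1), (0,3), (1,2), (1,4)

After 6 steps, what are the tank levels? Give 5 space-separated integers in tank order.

Step 1: flows [0->1,3->0,2->1,1->4] -> levels [3 3 9 6 1]
Step 2: flows [0=1,3->0,2->1,1->4] -> levels [4 3 8 5 2]
Step 3: flows [0->1,3->0,2->1,1->4] -> levels [4 4 7 4 3]
Step 4: flows [0=1,0=3,2->1,1->4] -> levels [4 4 6 4 4]
Step 5: flows [0=1,0=3,2->1,1=4] -> levels [4 5 5 4 4]
Step 6: flows [1->0,0=3,1=2,1->4] -> levels [5 3 5 4 5]

Answer: 5 3 5 4 5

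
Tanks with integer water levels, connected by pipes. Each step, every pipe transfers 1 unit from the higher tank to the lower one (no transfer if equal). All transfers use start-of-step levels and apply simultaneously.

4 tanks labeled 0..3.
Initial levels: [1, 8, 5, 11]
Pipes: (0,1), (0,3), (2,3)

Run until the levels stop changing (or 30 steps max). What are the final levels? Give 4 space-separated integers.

Step 1: flows [1->0,3->0,3->2] -> levels [3 7 6 9]
Step 2: flows [1->0,3->0,3->2] -> levels [5 6 7 7]
Step 3: flows [1->0,3->0,2=3] -> levels [7 5 7 6]
Step 4: flows [0->1,0->3,2->3] -> levels [5 6 6 8]
Step 5: flows [1->0,3->0,3->2] -> levels [7 5 7 6]
  -> period-2 cycle: step 5 state = step 3 state; never stabilizes
  -> state at step 30: (30-3) mod 2 = 1, same as step 4 -> [5 6 6 8]

Answer: 5 6 6 8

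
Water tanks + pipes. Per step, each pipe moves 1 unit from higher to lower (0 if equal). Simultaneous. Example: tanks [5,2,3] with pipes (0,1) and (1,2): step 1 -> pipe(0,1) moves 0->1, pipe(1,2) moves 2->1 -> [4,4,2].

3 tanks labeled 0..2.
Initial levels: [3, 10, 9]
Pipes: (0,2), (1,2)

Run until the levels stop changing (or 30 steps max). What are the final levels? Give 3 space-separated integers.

Step 1: flows [2->0,1->2] -> levels [4 9 9]
Step 2: flows [2->0,1=2] -> levels [5 9 8]
Step 3: flows [2->0,1->2] -> levels [6 8 8]
Step 4: flows [2->0,1=2] -> levels [7 8 7]
Step 5: flows [0=2,1->2] -> levels [7 7 8]
Step 6: flows [2->0,2->1] -> levels [8 8 6]
Step 7: flows [0->2,1->2] -> levels [7 7 8]
  -> period-2 cycle: step 7 state = step 5 state; never stabilizes
  -> state at step 30: (30-5) mod 2 = 1, same as step 6 -> [8 8 6]

Answer: 8 8 6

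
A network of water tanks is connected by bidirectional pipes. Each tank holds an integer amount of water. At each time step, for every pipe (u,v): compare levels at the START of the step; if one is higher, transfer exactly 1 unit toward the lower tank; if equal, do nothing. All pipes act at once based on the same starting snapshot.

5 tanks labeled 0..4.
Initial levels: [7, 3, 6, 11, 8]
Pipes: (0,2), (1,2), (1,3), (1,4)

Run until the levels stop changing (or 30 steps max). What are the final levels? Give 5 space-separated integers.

Answer: 7 8 6 7 7

Derivation:
Step 1: flows [0->2,2->1,3->1,4->1] -> levels [6 6 6 10 7]
Step 2: flows [0=2,1=2,3->1,4->1] -> levels [6 8 6 9 6]
Step 3: flows [0=2,1->2,3->1,1->4] -> levels [6 7 7 8 7]
Step 4: flows [2->0,1=2,3->1,1=4] -> levels [7 8 6 7 7]
Step 5: flows [0->2,1->2,1->3,1->4] -> levels [6 5 8 8 8]
Step 6: flows [2->0,2->1,3->1,4->1] -> levels [7 8 6 7 7]
  -> period-2 cycle: step 6 state = step 4 state; never stabilizes
  -> state at step 30: (30-4) mod 2 = 0, same as step 4 -> [7 8 6 7 7]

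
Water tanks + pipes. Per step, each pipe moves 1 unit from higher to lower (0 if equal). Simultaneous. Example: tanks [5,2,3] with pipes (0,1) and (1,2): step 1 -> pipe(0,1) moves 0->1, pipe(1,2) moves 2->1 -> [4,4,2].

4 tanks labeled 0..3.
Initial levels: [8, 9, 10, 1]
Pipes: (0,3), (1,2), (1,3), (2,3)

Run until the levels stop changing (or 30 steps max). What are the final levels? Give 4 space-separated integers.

Answer: 7 6 8 7

Derivation:
Step 1: flows [0->3,2->1,1->3,2->3] -> levels [7 9 8 4]
Step 2: flows [0->3,1->2,1->3,2->3] -> levels [6 7 8 7]
Step 3: flows [3->0,2->1,1=3,2->3] -> levels [7 8 6 7]
Step 4: flows [0=3,1->2,1->3,3->2] -> levels [7 6 8 7]
Step 5: flows [0=3,2->1,3->1,2->3] -> levels [7 8 6 7]
  -> period-2 cycle: step 5 state = step 3 state; never stabilizes
  -> state at step 30: (30-3) mod 2 = 1, same as step 4 -> [7 6 8 7]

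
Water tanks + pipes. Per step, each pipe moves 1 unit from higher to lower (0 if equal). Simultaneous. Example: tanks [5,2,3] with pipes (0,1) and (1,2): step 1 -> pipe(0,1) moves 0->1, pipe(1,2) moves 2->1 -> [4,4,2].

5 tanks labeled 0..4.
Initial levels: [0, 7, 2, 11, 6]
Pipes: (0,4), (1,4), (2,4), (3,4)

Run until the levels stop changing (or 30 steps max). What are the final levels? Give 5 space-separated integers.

Answer: 5 5 5 5 6

Derivation:
Step 1: flows [4->0,1->4,4->2,3->4] -> levels [1 6 3 10 6]
Step 2: flows [4->0,1=4,4->2,3->4] -> levels [2 6 4 9 5]
Step 3: flows [4->0,1->4,4->2,3->4] -> levels [3 5 5 8 5]
Step 4: flows [4->0,1=4,2=4,3->4] -> levels [4 5 5 7 5]
Step 5: flows [4->0,1=4,2=4,3->4] -> levels [5 5 5 6 5]
Step 6: flows [0=4,1=4,2=4,3->4] -> levels [5 5 5 5 6]
Step 7: flows [4->0,4->1,4->2,4->3] -> levels [6 6 6 6 2]
Step 8: flows [0->4,1->4,2->4,3->4] -> levels [5 5 5 5 6]
  -> period-2 cycle: step 8 state = step 6 state; never stabilizes
  -> state at step 30: (30-6) mod 2 = 0, same as step 6 -> [5 5 5 5 6]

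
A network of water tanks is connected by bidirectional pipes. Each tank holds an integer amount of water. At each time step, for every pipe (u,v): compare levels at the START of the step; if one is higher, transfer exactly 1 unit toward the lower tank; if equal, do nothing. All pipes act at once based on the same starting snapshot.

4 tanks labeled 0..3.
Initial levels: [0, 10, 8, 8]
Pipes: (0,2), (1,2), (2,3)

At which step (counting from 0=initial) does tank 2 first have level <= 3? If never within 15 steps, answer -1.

Step 1: flows [2->0,1->2,2=3] -> levels [1 9 8 8]
Step 2: flows [2->0,1->2,2=3] -> levels [2 8 8 8]
Step 3: flows [2->0,1=2,2=3] -> levels [3 8 7 8]
Step 4: flows [2->0,1->2,3->2] -> levels [4 7 8 7]
Step 5: flows [2->0,2->1,2->3] -> levels [5 8 5 8]
Step 6: flows [0=2,1->2,3->2] -> levels [5 7 7 7]
Step 7: flows [2->0,1=2,2=3] -> levels [6 7 6 7]
Step 8: flows [0=2,1->2,3->2] -> levels [6 6 8 6]
Step 9: flows [2->0,2->1,2->3] -> levels [7 7 5 7]
Step 10: flows [0->2,1->2,3->2] -> levels [6 6 8 6]
  -> period-2 cycle (repeats step 8); tank 2 never drops to <=3
Tank 2 never reaches <=3 within 15 steps

Answer: -1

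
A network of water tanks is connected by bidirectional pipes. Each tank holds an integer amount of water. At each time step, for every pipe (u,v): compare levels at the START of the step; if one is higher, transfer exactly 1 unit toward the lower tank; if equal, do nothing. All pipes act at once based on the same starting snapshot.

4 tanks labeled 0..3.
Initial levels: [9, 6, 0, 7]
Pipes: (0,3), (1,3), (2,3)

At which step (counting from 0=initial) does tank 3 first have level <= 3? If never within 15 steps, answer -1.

Answer: -1

Derivation:
Step 1: flows [0->3,3->1,3->2] -> levels [8 7 1 6]
Step 2: flows [0->3,1->3,3->2] -> levels [7 6 2 7]
Step 3: flows [0=3,3->1,3->2] -> levels [7 7 3 5]
Step 4: flows [0->3,1->3,3->2] -> levels [6 6 4 6]
Step 5: flows [0=3,1=3,3->2] -> levels [6 6 5 5]
Step 6: flows [0->3,1->3,2=3] -> levels [5 5 5 7]
Step 7: flows [3->0,3->1,3->2] -> levels [6 6 6 4]
Step 8: flows [0->3,1->3,2->3] -> levels [5 5 5 7]
  -> period-2 cycle (repeats step 6); tank 3 never drops to <=3
Tank 3 never reaches <=3 within 15 steps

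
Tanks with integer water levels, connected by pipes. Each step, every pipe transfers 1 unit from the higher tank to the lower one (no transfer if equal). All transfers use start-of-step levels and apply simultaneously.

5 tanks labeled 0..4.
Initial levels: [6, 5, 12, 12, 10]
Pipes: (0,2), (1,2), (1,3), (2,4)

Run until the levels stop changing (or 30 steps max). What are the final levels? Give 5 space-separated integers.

Answer: 9 10 7 9 10

Derivation:
Step 1: flows [2->0,2->1,3->1,2->4] -> levels [7 7 9 11 11]
Step 2: flows [2->0,2->1,3->1,4->2] -> levels [8 9 8 10 10]
Step 3: flows [0=2,1->2,3->1,4->2] -> levels [8 9 10 9 9]
Step 4: flows [2->0,2->1,1=3,2->4] -> levels [9 10 7 9 10]
Step 5: flows [0->2,1->2,1->3,4->2] -> levels [8 8 10 10 9]
Step 6: flows [2->0,2->1,3->1,2->4] -> levels [9 10 7 9 10]
  -> period-2 cycle: step 6 state = step 4 state; never stabilizes
  -> state at step 30: (30-4) mod 2 = 0, same as step 4 -> [9 10 7 9 10]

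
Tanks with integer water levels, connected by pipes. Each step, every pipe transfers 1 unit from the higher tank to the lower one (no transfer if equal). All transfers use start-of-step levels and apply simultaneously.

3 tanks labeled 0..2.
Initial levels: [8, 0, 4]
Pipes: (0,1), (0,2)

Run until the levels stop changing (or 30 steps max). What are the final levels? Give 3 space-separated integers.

Answer: 4 4 4

Derivation:
Step 1: flows [0->1,0->2] -> levels [6 1 5]
Step 2: flows [0->1,0->2] -> levels [4 2 6]
Step 3: flows [0->1,2->0] -> levels [4 3 5]
Step 4: flows [0->1,2->0] -> levels [4 4 4]
Step 5: flows [0=1,0=2] -> levels [4 4 4]
  -> stable (no change)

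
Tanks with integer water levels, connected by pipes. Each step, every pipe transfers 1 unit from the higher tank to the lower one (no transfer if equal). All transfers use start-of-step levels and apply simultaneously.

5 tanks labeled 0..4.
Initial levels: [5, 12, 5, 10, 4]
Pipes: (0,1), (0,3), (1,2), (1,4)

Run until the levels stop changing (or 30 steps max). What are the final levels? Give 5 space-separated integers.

Answer: 9 5 7 8 7

Derivation:
Step 1: flows [1->0,3->0,1->2,1->4] -> levels [7 9 6 9 5]
Step 2: flows [1->0,3->0,1->2,1->4] -> levels [9 6 7 8 6]
Step 3: flows [0->1,0->3,2->1,1=4] -> levels [7 8 6 9 6]
Step 4: flows [1->0,3->0,1->2,1->4] -> levels [9 5 7 8 7]
Step 5: flows [0->1,0->3,2->1,4->1] -> levels [7 8 6 9 6]
  -> period-2 cycle: step 5 state = step 3 state; never stabilizes
  -> state at step 30: (30-3) mod 2 = 1, same as step 4 -> [9 5 7 8 7]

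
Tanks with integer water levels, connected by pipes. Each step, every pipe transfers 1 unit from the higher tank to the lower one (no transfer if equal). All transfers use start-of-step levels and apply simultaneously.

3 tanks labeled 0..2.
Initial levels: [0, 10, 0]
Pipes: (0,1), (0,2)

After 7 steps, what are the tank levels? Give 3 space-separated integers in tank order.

Answer: 4 3 3

Derivation:
Step 1: flows [1->0,0=2] -> levels [1 9 0]
Step 2: flows [1->0,0->2] -> levels [1 8 1]
Step 3: flows [1->0,0=2] -> levels [2 7 1]
Step 4: flows [1->0,0->2] -> levels [2 6 2]
Step 5: flows [1->0,0=2] -> levels [3 5 2]
Step 6: flows [1->0,0->2] -> levels [3 4 3]
Step 7: flows [1->0,0=2] -> levels [4 3 3]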